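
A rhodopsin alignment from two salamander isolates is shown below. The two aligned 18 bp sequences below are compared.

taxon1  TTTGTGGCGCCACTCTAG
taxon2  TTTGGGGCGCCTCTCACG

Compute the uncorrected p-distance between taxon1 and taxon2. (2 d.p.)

0.22

The sequences differ at 4 of 18 positions (sites 5, 12, 16, 17).
p = 4/18 = 0.222222… ≈ 0.22 (to 2 d.p.).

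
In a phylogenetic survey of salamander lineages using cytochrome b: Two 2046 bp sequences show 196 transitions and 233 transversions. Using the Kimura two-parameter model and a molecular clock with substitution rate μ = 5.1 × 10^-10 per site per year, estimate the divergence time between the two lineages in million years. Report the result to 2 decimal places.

242.04

P = 196/2046 ≈ 0.095797 and Q = 233/2046 ≈ 0.113881.
Under the Kimura two-parameter model, d = −½ ln(1 − 2P − Q) − ¼ ln(1 − 2Q).
1 − 2P − Q = 0.694525, giving −½ ln(0.694525) = 0.182264.
1 − 2Q = 0.772238, giving −¼ ln(0.772238) = 0.064616.
d = 0.182264 + 0.064616 = 0.246880.
Under a molecular clock d = 2μt, so t = d/(2μ) = 0.246880 / (2 × 5.1 × 10^-10) = 242.04 million years.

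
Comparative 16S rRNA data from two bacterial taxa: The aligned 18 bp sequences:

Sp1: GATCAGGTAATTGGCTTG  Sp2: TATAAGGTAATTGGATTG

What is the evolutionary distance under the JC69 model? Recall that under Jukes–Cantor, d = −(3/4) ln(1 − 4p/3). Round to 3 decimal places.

0.188

The sequences differ at 3 of 18 sites (1, 4, 15), so p = 3/18 ≈ 0.166667.
d = −(3/4) ln(1 − 4p/3) = −0.75 ln(1 − 0.222223) = −0.75 ln(0.777777)
  = −0.75 × (-0.251315) = 0.188486 substitutions/site.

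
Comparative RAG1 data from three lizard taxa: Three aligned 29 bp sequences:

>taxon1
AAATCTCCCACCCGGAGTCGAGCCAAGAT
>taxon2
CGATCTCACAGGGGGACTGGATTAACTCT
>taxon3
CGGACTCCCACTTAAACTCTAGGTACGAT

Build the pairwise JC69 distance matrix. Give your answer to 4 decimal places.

taxon1–taxon2: 14/29 sites differ → p ≈ 0.482759, d = −0.75 ln(1 − 0.643679) = 0.773942 ≈ 0.7739.
taxon1–taxon3: 13/29 sites differ → p ≈ 0.448276, d = −0.75 ln(1 − 0.597701) = 0.682920 ≈ 0.6829.
taxon2–taxon3: 15/29 sites differ → p ≈ 0.517241, d = −0.75 ln(1 − 0.689655) = 0.877553 ≈ 0.8776.

d(taxon1,taxon2) = 0.7739, d(taxon1,taxon3) = 0.6829, d(taxon2,taxon3) = 0.8776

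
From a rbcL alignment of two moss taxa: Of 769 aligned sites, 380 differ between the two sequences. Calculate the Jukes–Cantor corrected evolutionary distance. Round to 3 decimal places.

0.807

p = 380/769 ≈ 0.494148.
d = −(3/4) ln(1 − 4p/3) = −0.75 ln(1 − 0.658864) = −0.75 ln(0.341136)
  = −0.75 × (-1.075474) = 0.806606 substitutions/site.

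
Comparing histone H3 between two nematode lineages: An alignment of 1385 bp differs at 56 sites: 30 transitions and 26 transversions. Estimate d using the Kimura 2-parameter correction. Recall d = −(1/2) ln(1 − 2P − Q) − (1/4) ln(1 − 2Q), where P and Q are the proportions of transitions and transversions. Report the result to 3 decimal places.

0.042

P = 30/1385 ≈ 0.021661 and Q = 26/1385 ≈ 0.018773.
Under the Kimura two-parameter model, d = −½ ln(1 − 2P − Q) − ¼ ln(1 − 2Q).
1 − 2P − Q = 0.937905, giving −½ ln(0.937905) = 0.032053.
1 − 2Q = 0.962454, giving −¼ ln(0.962454) = 0.009567.
d = 0.032053 + 0.009567 = 0.041620.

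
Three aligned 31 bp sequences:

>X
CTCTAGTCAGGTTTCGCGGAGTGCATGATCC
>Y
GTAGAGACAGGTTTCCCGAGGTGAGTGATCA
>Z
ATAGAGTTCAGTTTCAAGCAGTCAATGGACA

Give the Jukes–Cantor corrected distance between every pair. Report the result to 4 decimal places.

X–Y: 10/31 sites differ → p ≈ 0.322581, d = −0.75 ln(1 − 0.430108) = 0.421731 ≈ 0.4217.
X–Z: 14/31 sites differ → p ≈ 0.451613, d = −0.75 ln(1 − 0.602151) = 0.691262 ≈ 0.6913.
Y–Z: 13/31 sites differ → p ≈ 0.419355, d = −0.75 ln(1 − 0.55914) = 0.614271 ≈ 0.6143.

d(X,Y) = 0.4217, d(X,Z) = 0.6913, d(Y,Z) = 0.6143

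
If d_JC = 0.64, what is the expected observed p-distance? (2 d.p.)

p = (3/4)(1 − e^(−4d/3)) = 0.75 × (1 − e^(-0.853333)) = 0.75 × (1 − 0.425993) = 0.430505.

0.43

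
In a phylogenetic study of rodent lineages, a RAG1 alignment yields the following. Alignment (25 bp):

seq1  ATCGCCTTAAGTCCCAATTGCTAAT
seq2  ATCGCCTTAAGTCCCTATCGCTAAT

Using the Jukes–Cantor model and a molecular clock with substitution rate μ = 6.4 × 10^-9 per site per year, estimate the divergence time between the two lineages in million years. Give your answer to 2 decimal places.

6.61

The sequences differ at 2 of 25 sites (16, 19), so p = 2/25 = 0.08.
d = −(3/4) ln(1 − 4p/3) = −0.75 ln(1 − 0.106667) = −0.75 ln(0.893333)
  = −0.75 × (-0.112796) = 0.084597 substitutions/site.
Under a molecular clock d = 2μt, so t = d/(2μ) = 0.084597 / (2 × 6.4 × 10^-9) = 6.61 million years.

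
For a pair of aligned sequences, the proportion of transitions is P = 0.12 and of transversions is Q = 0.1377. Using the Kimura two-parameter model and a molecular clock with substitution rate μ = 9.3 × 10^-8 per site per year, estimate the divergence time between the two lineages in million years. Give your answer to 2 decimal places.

Under the Kimura two-parameter model, d = −½ ln(1 − 2P − Q) − ¼ ln(1 − 2Q).
1 − 2P − Q = 0.6223, giving −½ ln(0.6223) = 0.237166.
1 − 2Q = 0.7246, giving −¼ ln(0.7246) = 0.080534.
d = 0.237166 + 0.080534 = 0.317700.
Under a molecular clock d = 2μt, so t = d/(2μ) = 0.317700 / (2 × 9.3 × 10^-8) = 1.71 million years.

1.71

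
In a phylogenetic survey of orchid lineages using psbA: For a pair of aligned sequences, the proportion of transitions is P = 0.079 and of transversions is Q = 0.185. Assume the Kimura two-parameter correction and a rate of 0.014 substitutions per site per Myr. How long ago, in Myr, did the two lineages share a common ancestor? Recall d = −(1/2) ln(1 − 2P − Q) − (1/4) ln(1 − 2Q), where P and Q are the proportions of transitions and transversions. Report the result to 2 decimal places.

11.63

Under the Kimura two-parameter model, d = −½ ln(1 − 2P − Q) − ¼ ln(1 − 2Q).
1 − 2P − Q = 0.657, giving −½ ln(0.657) = 0.210036.
1 − 2Q = 0.63, giving −¼ ln(0.63) = 0.115509.
d = 0.210036 + 0.115509 = 0.325545.
Under a molecular clock d = 2μt, so t = d/(2μ) = 0.325545 / (2 × 0.014) = 11.63 Myr.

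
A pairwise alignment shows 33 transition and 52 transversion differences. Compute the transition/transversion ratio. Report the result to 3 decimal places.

0.635

R = 33/52 = 0.634615… ≈ 0.635 (to 3 d.p.).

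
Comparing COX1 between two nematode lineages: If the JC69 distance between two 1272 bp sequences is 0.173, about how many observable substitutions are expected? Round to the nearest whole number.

197

Invert JC69: p = (3/4)(1 − e^(−4d/3)) = 0.75 × (1 − e^(-0.230667)) = 0.75 × (1 − 0.794004) = 0.154497.
Expected differing sites = pL ≈ 0.154497 × 1272 = 196.520184 ≈ 197.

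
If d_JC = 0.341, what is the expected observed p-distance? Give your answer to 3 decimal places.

0.274

p = (3/4)(1 − e^(−4d/3)) = 0.75 × (1 − e^(-0.454667)) = 0.75 × (1 − 0.634659) = 0.274006.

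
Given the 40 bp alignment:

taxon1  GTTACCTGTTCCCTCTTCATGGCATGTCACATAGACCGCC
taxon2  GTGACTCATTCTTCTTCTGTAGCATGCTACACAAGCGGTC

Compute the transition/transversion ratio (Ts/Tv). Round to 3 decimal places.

Transitions are A↔G and C↔T; transversions are all other mismatches.
Transitions: 17. Transversions: 2.
R = 17/2 = 8.500.

8.500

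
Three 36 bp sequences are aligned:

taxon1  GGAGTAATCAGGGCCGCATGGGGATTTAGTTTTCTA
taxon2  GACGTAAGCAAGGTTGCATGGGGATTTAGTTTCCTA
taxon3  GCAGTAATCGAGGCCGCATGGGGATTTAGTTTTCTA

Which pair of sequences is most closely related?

taxon1 and taxon3

taxon1–taxon2: 7/36 differ, p = 0.194, d = 0.225.
taxon1–taxon3: 3/36 differ, p = 0.083, d = 0.088.
taxon2–taxon3: 7/36 differ, p = 0.194, d = 0.225.
The smallest distance is between taxon1 and taxon3.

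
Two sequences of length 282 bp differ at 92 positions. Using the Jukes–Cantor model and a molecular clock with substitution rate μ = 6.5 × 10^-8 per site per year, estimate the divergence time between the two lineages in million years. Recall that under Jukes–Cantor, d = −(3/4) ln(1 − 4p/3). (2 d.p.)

3.29

p = 92/282 ≈ 0.326241.
d = −(3/4) ln(1 − 4p/3) = −0.75 ln(1 − 0.434988) = −0.75 ln(0.565012)
  = −0.75 × (-0.570908) = 0.428181 substitutions/site.
Under a molecular clock d = 2μt, so t = d/(2μ) = 0.428181 / (2 × 6.5 × 10^-8) = 3.29 million years.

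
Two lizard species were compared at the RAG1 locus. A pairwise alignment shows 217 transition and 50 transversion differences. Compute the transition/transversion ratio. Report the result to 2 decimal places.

R = 217/50 = 4.34.

4.34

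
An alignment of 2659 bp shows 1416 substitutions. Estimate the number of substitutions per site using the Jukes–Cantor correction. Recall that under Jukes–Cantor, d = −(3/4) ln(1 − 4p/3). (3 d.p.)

0.929

p = 1416/2659 ≈ 0.532531.
d = −(3/4) ln(1 − 4p/3) = −0.75 ln(1 − 0.710041) = −0.75 ln(0.289959)
  = −0.75 × (-1.238016) = 0.928512 substitutions/site.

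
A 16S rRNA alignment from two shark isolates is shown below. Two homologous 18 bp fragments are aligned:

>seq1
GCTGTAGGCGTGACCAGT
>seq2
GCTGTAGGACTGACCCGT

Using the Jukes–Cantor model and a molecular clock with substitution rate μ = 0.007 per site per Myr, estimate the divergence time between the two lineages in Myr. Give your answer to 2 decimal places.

The sequences differ at 3 of 18 sites (9, 10, 16), so p = 3/18 ≈ 0.166667.
d = −(3/4) ln(1 − 4p/3) = −0.75 ln(1 − 0.222223) = −0.75 ln(0.777777)
  = −0.75 × (-0.251315) = 0.188486 substitutions/site.
Under a molecular clock d = 2μt, so t = d/(2μ) = 0.188486 / (2 × 0.007) = 13.46 Myr.

13.46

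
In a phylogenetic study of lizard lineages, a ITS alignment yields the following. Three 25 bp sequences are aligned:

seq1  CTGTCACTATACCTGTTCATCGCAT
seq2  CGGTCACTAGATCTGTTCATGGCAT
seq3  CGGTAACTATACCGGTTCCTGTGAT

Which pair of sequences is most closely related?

seq1–seq2: 4/25 differ, p = 0.160, d = 0.180.
seq1–seq3: 7/25 differ, p = 0.280, d = 0.351.
seq2–seq3: 7/25 differ, p = 0.280, d = 0.351.
The smallest distance is between seq1 and seq2.

seq1 and seq2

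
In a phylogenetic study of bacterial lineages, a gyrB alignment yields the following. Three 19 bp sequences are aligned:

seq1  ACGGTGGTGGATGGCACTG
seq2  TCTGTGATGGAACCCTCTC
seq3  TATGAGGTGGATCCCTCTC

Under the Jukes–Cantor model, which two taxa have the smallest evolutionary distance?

seq2 and seq3

seq1–seq2: 8/19 differ, p = 0.421, d = 0.618.
seq1–seq3: 8/19 differ, p = 0.421, d = 0.618.
seq2–seq3: 4/19 differ, p = 0.211, d = 0.247.
The smallest distance is between seq2 and seq3.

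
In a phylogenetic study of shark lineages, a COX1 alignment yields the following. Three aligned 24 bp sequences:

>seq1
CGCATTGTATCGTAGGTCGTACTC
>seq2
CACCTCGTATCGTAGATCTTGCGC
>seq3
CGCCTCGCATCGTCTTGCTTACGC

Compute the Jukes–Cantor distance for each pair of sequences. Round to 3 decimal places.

seq1–seq2: 7/24 sites differ → p ≈ 0.291667, d = −0.75 ln(1 − 0.388889) = 0.369358 ≈ 0.369.
seq1–seq3: 9/24 sites differ → p = 0.375, d = −0.75 ln(1 − 0.5) = 0.519860 ≈ 0.520.
seq2–seq3: 7/24 sites differ → p ≈ 0.291667, d = −0.75 ln(1 − 0.388889) = 0.369358 ≈ 0.369.

d(seq1,seq2) = 0.369, d(seq1,seq3) = 0.520, d(seq2,seq3) = 0.369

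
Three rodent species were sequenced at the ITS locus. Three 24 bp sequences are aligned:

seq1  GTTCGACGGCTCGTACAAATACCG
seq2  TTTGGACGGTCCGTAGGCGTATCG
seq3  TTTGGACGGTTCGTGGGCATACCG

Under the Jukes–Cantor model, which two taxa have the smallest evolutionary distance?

seq2 and seq3

seq1–seq2: 9/24 differ, p = 0.375, d = 0.520.
seq1–seq3: 7/24 differ, p = 0.292, d = 0.369.
seq2–seq3: 4/24 differ, p = 0.167, d = 0.188.
The smallest distance is between seq2 and seq3.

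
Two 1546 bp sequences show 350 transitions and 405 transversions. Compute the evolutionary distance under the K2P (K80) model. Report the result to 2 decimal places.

P = 350/1546 ≈ 0.226391 and Q = 405/1546 ≈ 0.261966.
Under the Kimura two-parameter model, d = −½ ln(1 − 2P − Q) − ¼ ln(1 − 2Q).
1 − 2P − Q = 0.285252, giving −½ ln(0.285252) = 0.627191.
1 − 2Q = 0.476068, giving −¼ ln(0.476068) = 0.185549.
d = 0.627191 + 0.185549 = 0.812740.

0.81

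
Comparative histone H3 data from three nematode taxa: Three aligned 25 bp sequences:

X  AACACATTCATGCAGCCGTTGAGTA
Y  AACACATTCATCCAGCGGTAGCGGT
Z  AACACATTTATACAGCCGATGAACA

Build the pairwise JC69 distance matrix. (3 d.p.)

d(X,Y) = 0.289, d(X,Z) = 0.233, d(Y,Z) = 0.490

X–Y: 6/25 sites differ → p = 0.24, d = −0.75 ln(1 − 0.32) = 0.289247 ≈ 0.289.
X–Z: 5/25 sites differ → p = 0.2, d = −0.75 ln(1 − 0.266667) = 0.232617 ≈ 0.233.
Y–Z: 9/25 sites differ → p = 0.36, d = −0.75 ln(1 − 0.48) = 0.490445 ≈ 0.490.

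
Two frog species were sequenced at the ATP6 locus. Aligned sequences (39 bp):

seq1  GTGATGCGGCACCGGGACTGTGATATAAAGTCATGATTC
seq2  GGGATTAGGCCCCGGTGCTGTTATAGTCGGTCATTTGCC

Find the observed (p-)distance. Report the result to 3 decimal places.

The sequences differ at 15 of 39 positions.
p = 15/39 = 0.384615… ≈ 0.385 (to 3 d.p.).

0.385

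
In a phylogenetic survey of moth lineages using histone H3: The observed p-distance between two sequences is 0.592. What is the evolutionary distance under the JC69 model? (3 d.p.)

d = −(3/4) ln(1 − 4p/3) = −0.75 ln(1 − 0.789333) = −0.75 ln(0.210667)
  = −0.75 × (-1.557477) = 1.168108 substitutions/site.

1.168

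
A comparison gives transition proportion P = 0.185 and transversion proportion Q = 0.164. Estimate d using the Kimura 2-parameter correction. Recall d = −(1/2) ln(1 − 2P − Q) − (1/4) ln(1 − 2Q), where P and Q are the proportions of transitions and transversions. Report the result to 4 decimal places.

0.4812

Under the Kimura two-parameter model, d = −½ ln(1 − 2P − Q) − ¼ ln(1 − 2Q).
1 − 2P − Q = 0.466, giving −½ ln(0.466) = 0.381785.
1 − 2Q = 0.672, giving −¼ ln(0.672) = 0.099374.
d = 0.381785 + 0.099374 = 0.481159.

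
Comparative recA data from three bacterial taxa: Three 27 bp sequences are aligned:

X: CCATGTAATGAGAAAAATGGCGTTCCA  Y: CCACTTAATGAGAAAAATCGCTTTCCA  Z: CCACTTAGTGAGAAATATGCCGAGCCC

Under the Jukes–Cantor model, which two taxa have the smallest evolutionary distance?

X–Y: 4/27 differ, p = 0.148, d = 0.165.
X–Z: 8/27 differ, p = 0.296, d = 0.377.
Y–Z: 8/27 differ, p = 0.296, d = 0.377.
The smallest distance is between X and Y.

X and Y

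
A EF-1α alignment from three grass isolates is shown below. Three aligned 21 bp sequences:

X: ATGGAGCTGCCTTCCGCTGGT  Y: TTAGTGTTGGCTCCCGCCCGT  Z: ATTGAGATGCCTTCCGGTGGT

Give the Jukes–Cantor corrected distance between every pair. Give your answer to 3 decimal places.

X–Y: 8/21 sites differ → p ≈ 0.380952, d = −0.75 ln(1 − 0.507936) = 0.531860 ≈ 0.532.
X–Z: 3/21 sites differ → p ≈ 0.142857, d = −0.75 ln(1 − 0.190476) = 0.158482 ≈ 0.158.
Y–Z: 9/21 sites differ → p ≈ 0.428571, d = −0.75 ln(1 − 0.571428) = 0.635472 ≈ 0.635.

d(X,Y) = 0.532, d(X,Z) = 0.158, d(Y,Z) = 0.635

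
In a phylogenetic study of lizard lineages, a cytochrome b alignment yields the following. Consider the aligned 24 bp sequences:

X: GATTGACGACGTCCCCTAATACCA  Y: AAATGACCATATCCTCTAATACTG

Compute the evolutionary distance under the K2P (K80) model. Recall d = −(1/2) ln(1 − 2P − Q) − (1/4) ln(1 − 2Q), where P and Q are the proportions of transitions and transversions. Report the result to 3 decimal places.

0.483

Of 24 sites, 6 differences are transitions and 2 are transversions, so P = 6/24 = 0.25 and Q = 2/24 ≈ 0.083333.
Under the Kimura two-parameter model, d = −½ ln(1 − 2P − Q) − ¼ ln(1 − 2Q).
1 − 2P − Q = 0.416667, giving −½ ln(0.416667) = 0.437734.
1 − 2Q = 0.833334, giving −¼ ln(0.833334) = 0.045580.
d = 0.437734 + 0.045580 = 0.483314.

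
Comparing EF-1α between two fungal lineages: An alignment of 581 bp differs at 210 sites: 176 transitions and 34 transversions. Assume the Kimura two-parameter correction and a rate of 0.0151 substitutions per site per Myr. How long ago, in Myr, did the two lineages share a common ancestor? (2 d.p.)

19.11

P = 176/581 ≈ 0.302926 and Q = 34/581 ≈ 0.05852.
Under the Kimura two-parameter model, d = −½ ln(1 − 2P − Q) − ¼ ln(1 − 2Q).
1 − 2P − Q = 0.335628, giving −½ ln(0.335628) = 0.545876.
1 − 2Q = 0.88296, giving −¼ ln(0.88296) = 0.031119.
d = 0.545876 + 0.031119 = 0.576995.
Under a molecular clock d = 2μt, so t = d/(2μ) = 0.576995 / (2 × 0.0151) = 19.11 Myr.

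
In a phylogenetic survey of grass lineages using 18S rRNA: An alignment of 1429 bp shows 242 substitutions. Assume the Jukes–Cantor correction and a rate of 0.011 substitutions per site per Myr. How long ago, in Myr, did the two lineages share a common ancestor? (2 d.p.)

p = 242/1429 ≈ 0.169349.
d = −(3/4) ln(1 − 4p/3) = −0.75 ln(1 − 0.225799) = −0.75 ln(0.774201)
  = −0.75 × (-0.255924) = 0.191943 substitutions/site.
Under a molecular clock d = 2μt, so t = d/(2μ) = 0.191943 / (2 × 0.011) = 8.72 Myr.

8.72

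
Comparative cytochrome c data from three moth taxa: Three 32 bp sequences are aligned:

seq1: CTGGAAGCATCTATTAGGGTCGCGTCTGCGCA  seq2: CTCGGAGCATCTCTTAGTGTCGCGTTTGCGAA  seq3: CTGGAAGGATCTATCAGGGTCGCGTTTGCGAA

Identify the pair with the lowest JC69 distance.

seq1 and seq3

seq1–seq2: 6/32 differ, p = 0.188, d = 0.216.
seq1–seq3: 4/32 differ, p = 0.125, d = 0.137.
seq2–seq3: 6/32 differ, p = 0.188, d = 0.216.
The smallest distance is between seq1 and seq3.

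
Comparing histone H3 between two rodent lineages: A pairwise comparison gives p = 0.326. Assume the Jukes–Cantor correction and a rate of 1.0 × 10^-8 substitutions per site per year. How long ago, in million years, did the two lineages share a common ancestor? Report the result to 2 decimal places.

d = −(3/4) ln(1 − 4p/3) = −0.75 ln(1 − 0.434667) = −0.75 ln(0.565333)
  = −0.75 × (-0.570340) = 0.427755 substitutions/site.
Under a molecular clock d = 2μt, so t = d/(2μ) = 0.427755 / (2 × 1.0 × 10^-8) = 21.39 million years.

21.39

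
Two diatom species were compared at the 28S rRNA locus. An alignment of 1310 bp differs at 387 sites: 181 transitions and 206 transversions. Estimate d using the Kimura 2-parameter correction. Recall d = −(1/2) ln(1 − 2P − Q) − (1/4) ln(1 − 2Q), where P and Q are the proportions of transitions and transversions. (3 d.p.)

0.379

P = 181/1310 ≈ 0.138168 and Q = 206/1310 ≈ 0.157252.
Under the Kimura two-parameter model, d = −½ ln(1 − 2P − Q) − ¼ ln(1 − 2Q).
1 − 2P − Q = 0.566412, giving −½ ln(0.566412) = 0.284217.
1 − 2Q = 0.685496, giving −¼ ln(0.685496) = 0.094403.
d = 0.284217 + 0.094403 = 0.378620.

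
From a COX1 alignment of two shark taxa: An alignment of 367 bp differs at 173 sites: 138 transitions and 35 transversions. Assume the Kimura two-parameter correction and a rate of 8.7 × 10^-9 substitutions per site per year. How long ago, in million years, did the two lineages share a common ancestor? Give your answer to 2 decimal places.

P = 138/367 ≈ 0.376022 and Q = 35/367 ≈ 0.095368.
Under the Kimura two-parameter model, d = −½ ln(1 − 2P − Q) − ¼ ln(1 − 2Q).
1 − 2P − Q = 0.152588, giving −½ ln(0.152588) = 0.940007.
1 − 2Q = 0.809264, giving −¼ ln(0.809264) = 0.052908.
d = 0.940007 + 0.052908 = 0.992915.
Under a molecular clock d = 2μt, so t = d/(2μ) = 0.992915 / (2 × 8.7 × 10^-9) = 57.06 million years.

57.06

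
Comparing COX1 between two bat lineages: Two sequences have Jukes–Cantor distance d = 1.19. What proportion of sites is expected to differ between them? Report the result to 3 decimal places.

p = (3/4)(1 − e^(−4d/3)) = 0.75 × (1 − e^(-1.586667)) = 0.75 × (1 − 0.204606) = 0.596546.

0.597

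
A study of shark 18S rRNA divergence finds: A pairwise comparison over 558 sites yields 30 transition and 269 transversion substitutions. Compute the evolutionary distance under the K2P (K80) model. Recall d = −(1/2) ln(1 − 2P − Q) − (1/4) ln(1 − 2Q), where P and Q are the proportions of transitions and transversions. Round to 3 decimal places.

1.277

P = 30/558 ≈ 0.053763 and Q = 269/558 ≈ 0.482079.
Under the Kimura two-parameter model, d = −½ ln(1 − 2P − Q) − ¼ ln(1 − 2Q).
1 − 2P − Q = 0.410395, giving −½ ln(0.410395) = 0.445318.
1 − 2Q = 0.035842, giving −¼ ln(0.035842) = 0.832159.
d = 0.445318 + 0.832159 = 1.277477.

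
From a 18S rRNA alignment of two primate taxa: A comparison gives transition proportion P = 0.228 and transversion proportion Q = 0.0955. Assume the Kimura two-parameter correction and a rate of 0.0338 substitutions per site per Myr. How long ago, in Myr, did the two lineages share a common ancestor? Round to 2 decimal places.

6.71

Under the Kimura two-parameter model, d = −½ ln(1 − 2P − Q) − ¼ ln(1 − 2Q).
1 − 2P − Q = 0.4485, giving −½ ln(0.4485) = 0.400923.
1 − 2Q = 0.809, giving −¼ ln(0.809) = 0.052989.
d = 0.400923 + 0.052989 = 0.453912.
Under a molecular clock d = 2μt, so t = d/(2μ) = 0.453912 / (2 × 0.0338) = 6.71 Myr.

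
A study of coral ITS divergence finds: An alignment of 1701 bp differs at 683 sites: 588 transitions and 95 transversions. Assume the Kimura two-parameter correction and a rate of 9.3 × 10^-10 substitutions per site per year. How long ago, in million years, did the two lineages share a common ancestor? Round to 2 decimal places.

P = 588/1701 ≈ 0.345679 and Q = 95/1701 ≈ 0.05585.
Under the Kimura two-parameter model, d = −½ ln(1 − 2P − Q) − ¼ ln(1 − 2Q).
1 − 2P − Q = 0.252792, giving −½ ln(0.252792) = 0.687594.
1 − 2Q = 0.8883, giving −¼ ln(0.8883) = 0.029611.
d = 0.687594 + 0.029611 = 0.717205.
Under a molecular clock d = 2μt, so t = d/(2μ) = 0.717205 / (2 × 9.3 × 10^-10) = 385.59 million years.

385.59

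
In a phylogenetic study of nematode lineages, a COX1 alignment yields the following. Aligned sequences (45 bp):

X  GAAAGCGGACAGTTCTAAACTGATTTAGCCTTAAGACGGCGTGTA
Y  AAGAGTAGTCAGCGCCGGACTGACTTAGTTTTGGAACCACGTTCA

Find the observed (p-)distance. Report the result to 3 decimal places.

The sequences differ at 20 of 45 positions.
p = 20/45 = 0.444444… ≈ 0.444 (to 3 d.p.).

0.444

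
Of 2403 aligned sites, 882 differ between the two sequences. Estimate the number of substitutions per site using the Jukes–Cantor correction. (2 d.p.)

p = 882/2403 ≈ 0.367041.
d = −(3/4) ln(1 − 4p/3) = −0.75 ln(1 − 0.489388) = −0.75 ln(0.510612)
  = −0.75 × (-0.672145) = 0.504109 substitutions/site.

0.50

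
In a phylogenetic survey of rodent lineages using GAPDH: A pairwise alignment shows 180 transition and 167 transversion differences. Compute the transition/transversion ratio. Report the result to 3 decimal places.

1.078

R = 180/167 = 1.077844… ≈ 1.078 (to 3 d.p.).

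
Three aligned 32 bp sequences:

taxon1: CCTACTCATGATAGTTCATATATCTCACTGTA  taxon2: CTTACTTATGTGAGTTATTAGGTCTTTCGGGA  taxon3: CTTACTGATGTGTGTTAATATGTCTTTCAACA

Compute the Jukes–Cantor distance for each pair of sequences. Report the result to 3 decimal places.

d(taxon1,taxon2) = 0.520, d(taxon1,taxon3) = 0.520, d(taxon2,taxon3) = 0.259

taxon1–taxon2: 12/32 sites differ → p = 0.375, d = −0.75 ln(1 − 0.5) = 0.519860 ≈ 0.520.
taxon1–taxon3: 12/32 sites differ → p = 0.375, d = −0.75 ln(1 − 0.5) = 0.519860 ≈ 0.520.
taxon2–taxon3: 7/32 sites differ → p = 0.21875, d = −0.75 ln(1 − 0.291667) = 0.258631 ≈ 0.259.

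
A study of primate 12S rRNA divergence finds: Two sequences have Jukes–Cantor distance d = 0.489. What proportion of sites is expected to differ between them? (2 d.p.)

0.36

p = (3/4)(1 − e^(−4d/3)) = 0.75 × (1 − e^(-0.652)) = 0.75 × (1 − 0.521003) = 0.359248.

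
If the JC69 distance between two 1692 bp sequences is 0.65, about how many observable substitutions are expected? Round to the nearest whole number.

736

Invert JC69: p = (3/4)(1 − e^(−4d/3)) = 0.75 × (1 − e^(-0.866667)) = 0.75 × (1 − 0.420350) = 0.434738.
Expected differing sites = pL ≈ 0.434738 × 1692 = 735.576696 ≈ 736.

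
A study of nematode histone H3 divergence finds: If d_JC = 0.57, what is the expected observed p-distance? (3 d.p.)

p = (3/4)(1 − e^(−4d/3)) = 0.75 × (1 − e^(-0.76)) = 0.75 × (1 − 0.467666) = 0.399251.

0.399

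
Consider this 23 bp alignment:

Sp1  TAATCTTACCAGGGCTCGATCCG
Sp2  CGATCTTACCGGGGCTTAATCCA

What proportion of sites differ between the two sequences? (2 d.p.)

0.26

The sequences differ at 6 of 23 positions (sites 1, 2, 11, 17, 18, 23).
p = 6/23 = 0.260869… ≈ 0.26 (to 2 d.p.).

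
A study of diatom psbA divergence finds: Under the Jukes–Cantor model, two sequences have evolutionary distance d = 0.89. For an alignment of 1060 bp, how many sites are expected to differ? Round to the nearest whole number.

Invert JC69: p = (3/4)(1 − e^(−4d/3)) = 0.75 × (1 − e^(-1.186667)) = 0.75 × (1 − 0.305237) = 0.521072.
Expected differing sites = pL ≈ 0.521072 × 1060 = 552.33632 ≈ 552.

552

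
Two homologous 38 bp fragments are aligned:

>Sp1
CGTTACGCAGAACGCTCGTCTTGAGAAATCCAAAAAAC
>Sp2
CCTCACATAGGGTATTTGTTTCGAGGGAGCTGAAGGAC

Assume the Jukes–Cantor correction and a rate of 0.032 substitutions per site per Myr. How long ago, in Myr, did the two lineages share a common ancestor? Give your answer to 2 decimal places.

The sequences differ at 19 of 38 sites, so p = 19/38 = 0.5.
d = −(3/4) ln(1 − 4p/3) = −0.75 ln(1 − 0.666667) = −0.75 ln(0.333333)
  = −0.75 × (-1.098613) = 0.823960 substitutions/site.
Under a molecular clock d = 2μt, so t = d/(2μ) = 0.823960 / (2 × 0.032) = 12.87 Myr.

12.87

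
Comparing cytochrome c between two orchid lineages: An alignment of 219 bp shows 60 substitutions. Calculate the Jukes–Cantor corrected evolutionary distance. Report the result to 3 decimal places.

0.341

p = 60/219 ≈ 0.273973.
d = −(3/4) ln(1 − 4p/3) = −0.75 ln(1 − 0.365297) = −0.75 ln(0.634703)
  = −0.75 × (-0.454598) = 0.340949 substitutions/site.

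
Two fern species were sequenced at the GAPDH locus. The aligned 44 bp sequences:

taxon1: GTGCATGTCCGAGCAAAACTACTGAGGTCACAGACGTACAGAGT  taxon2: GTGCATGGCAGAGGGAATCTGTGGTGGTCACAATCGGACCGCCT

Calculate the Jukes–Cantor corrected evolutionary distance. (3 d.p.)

The sequences differ at 15 of 44 sites, so p = 15/44 ≈ 0.340909.
d = −(3/4) ln(1 − 4p/3) = −0.75 ln(1 − 0.454545) = −0.75 ln(0.545455)
  = −0.75 × (-0.606135) = 0.454601 substitutions/site.

0.455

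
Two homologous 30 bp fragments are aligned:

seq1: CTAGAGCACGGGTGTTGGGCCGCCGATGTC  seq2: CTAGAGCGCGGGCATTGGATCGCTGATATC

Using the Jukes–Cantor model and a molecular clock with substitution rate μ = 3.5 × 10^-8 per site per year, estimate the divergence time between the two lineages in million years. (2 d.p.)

3.99

The sequences differ at 7 of 30 sites (8, 13, 14, 19, 20, 24, 28), so p = 7/30 ≈ 0.233333.
d = −(3/4) ln(1 − 4p/3) = −0.75 ln(1 − 0.311111) = −0.75 ln(0.688889)
  = −0.75 × (-0.372675) = 0.279506 substitutions/site.
Under a molecular clock d = 2μt, so t = d/(2μ) = 0.279506 / (2 × 3.5 × 10^-8) = 3.99 million years.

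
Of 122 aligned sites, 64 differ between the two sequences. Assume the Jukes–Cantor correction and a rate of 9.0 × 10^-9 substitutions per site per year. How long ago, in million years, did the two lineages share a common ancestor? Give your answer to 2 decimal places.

p = 64/122 ≈ 0.52459.
d = −(3/4) ln(1 − 4p/3) = −0.75 ln(1 − 0.699453) = −0.75 ln(0.300547)
  = −0.75 × (-1.202151) = 0.901613 substitutions/site.
Under a molecular clock d = 2μt, so t = d/(2μ) = 0.901613 / (2 × 9.0 × 10^-9) = 50.09 million years.

50.09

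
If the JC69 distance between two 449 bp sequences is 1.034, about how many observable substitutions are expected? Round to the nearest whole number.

252

Invert JC69: p = (3/4)(1 − e^(−4d/3)) = 0.75 × (1 − e^(-1.378667)) = 0.75 × (1 − 0.251914) = 0.561065.
Expected differing sites = pL ≈ 0.561065 × 449 = 251.918185 ≈ 252.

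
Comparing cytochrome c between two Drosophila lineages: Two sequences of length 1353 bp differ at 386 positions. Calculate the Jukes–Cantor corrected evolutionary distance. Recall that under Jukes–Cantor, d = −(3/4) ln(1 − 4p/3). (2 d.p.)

0.36

p = 386/1353 ≈ 0.285292.
d = −(3/4) ln(1 − 4p/3) = −0.75 ln(1 − 0.380389) = −0.75 ln(0.619611)
  = −0.75 × (-0.478663) = 0.358997 substitutions/site.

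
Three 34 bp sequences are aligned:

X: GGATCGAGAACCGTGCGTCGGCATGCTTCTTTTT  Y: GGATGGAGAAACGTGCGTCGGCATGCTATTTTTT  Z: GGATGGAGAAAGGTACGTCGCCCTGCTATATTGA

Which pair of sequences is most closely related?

X–Y: 4/34 differ, p = 0.118, d = 0.128.
X–Z: 11/34 differ, p = 0.324, d = 0.423.
Y–Z: 7/34 differ, p = 0.206, d = 0.241.
The smallest distance is between X and Y.

X and Y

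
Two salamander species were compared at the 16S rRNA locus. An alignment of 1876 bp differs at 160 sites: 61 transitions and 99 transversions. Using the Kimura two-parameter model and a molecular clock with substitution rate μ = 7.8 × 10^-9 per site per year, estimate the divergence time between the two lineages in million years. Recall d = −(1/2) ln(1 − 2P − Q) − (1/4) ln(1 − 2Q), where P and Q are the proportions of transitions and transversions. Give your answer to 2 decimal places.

P = 61/1876 ≈ 0.032516 and Q = 99/1876 ≈ 0.052772.
Under the Kimura two-parameter model, d = −½ ln(1 − 2P − Q) − ¼ ln(1 − 2Q).
1 − 2P − Q = 0.882196, giving −½ ln(0.882196) = 0.062671.
1 − 2Q = 0.894456, giving −¼ ln(0.894456) = 0.027885.
d = 0.062671 + 0.027885 = 0.090556.
Under a molecular clock d = 2μt, so t = d/(2μ) = 0.090556 / (2 × 7.8 × 10^-9) = 5.80 million years.

5.80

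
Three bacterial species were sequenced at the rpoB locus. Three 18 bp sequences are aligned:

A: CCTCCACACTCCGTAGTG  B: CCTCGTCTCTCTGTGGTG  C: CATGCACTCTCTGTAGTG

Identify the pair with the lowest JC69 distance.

A–B: 5/18 differ, p = 0.278, d = 0.347.
A–C: 4/18 differ, p = 0.222, d = 0.264.
B–C: 5/18 differ, p = 0.278, d = 0.347.
The smallest distance is between A and C.

A and C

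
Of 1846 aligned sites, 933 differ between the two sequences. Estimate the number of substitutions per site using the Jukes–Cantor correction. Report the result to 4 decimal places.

0.8404

p = 933/1846 ≈ 0.505417.
d = −(3/4) ln(1 − 4p/3) = −0.75 ln(1 − 0.673889) = −0.75 ln(0.326111)
  = −0.75 × (-1.120517) = 0.840388 substitutions/site.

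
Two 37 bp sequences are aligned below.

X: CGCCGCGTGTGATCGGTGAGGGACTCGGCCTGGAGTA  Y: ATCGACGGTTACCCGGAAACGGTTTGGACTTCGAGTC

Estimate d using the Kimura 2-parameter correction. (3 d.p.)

Of 37 sites, 7 differences are transitions and 12 are transversions, so P = 7/37 ≈ 0.189189 and Q = 12/37 ≈ 0.324324.
Under the Kimura two-parameter model, d = −½ ln(1 − 2P − Q) − ¼ ln(1 − 2Q).
1 − 2P − Q = 0.297298, giving −½ ln(0.297298) = 0.606510.
1 − 2Q = 0.351352, giving −¼ ln(0.351352) = 0.261492.
d = 0.606510 + 0.261492 = 0.868002.

0.868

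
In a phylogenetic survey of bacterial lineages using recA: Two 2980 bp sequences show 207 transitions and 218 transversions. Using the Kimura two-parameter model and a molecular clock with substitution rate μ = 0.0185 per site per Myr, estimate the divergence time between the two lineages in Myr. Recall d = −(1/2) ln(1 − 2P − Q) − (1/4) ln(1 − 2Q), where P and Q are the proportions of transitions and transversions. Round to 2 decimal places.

P = 207/2980 ≈ 0.069463 and Q = 218/2980 ≈ 0.073154.
Under the Kimura two-parameter model, d = −½ ln(1 − 2P − Q) − ¼ ln(1 − 2Q).
1 − 2P − Q = 0.78792, giving −½ ln(0.78792) = 0.119179.
1 − 2Q = 0.853692, giving −¼ ln(0.853692) = 0.039546.
d = 0.119179 + 0.039546 = 0.158725.
Under a molecular clock d = 2μt, so t = d/(2μ) = 0.158725 / (2 × 0.0185) = 4.29 Myr.

4.29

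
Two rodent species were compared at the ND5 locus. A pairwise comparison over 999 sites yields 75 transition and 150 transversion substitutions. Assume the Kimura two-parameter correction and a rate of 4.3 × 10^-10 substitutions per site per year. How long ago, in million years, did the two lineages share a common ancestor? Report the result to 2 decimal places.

311.43

P = 75/999 ≈ 0.075075 and Q = 150/999 ≈ 0.15015.
Under the Kimura two-parameter model, d = −½ ln(1 − 2P − Q) − ¼ ln(1 − 2Q).
1 − 2P − Q = 0.6997, giving −½ ln(0.6997) = 0.178552.
1 − 2Q = 0.6997, giving −¼ ln(0.6997) = 0.089276.
d = 0.178552 + 0.089276 = 0.267828.
Under a molecular clock d = 2μt, so t = d/(2μ) = 0.267828 / (2 × 4.3 × 10^-10) = 311.43 million years.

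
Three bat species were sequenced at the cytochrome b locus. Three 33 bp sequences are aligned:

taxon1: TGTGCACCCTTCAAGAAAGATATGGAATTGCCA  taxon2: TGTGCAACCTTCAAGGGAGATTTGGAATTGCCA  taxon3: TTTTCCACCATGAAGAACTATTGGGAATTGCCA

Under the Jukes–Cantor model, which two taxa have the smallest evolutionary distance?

taxon1 and taxon2

taxon1–taxon2: 4/33 differ, p = 0.121, d = 0.132.
taxon1–taxon3: 10/33 differ, p = 0.303, d = 0.388.
taxon2–taxon3: 10/33 differ, p = 0.303, d = 0.388.
The smallest distance is between taxon1 and taxon2.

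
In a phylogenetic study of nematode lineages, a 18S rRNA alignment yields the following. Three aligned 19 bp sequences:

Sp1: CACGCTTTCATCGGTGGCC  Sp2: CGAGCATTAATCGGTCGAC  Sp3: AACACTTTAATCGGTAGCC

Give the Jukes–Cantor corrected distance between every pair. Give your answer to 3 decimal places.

Sp1–Sp2: 6/19 sites differ → p ≈ 0.315789, d = −0.75 ln(1 − 0.421052) = 0.409907 ≈ 0.410.
Sp1–Sp3: 4/19 sites differ → p ≈ 0.210526, d = −0.75 ln(1 − 0.280701) = 0.247109 ≈ 0.247.
Sp2–Sp3: 7/19 sites differ → p ≈ 0.368421, d = −0.75 ln(1 − 0.491228) = 0.506816 ≈ 0.507.

d(Sp1,Sp2) = 0.410, d(Sp1,Sp3) = 0.247, d(Sp2,Sp3) = 0.507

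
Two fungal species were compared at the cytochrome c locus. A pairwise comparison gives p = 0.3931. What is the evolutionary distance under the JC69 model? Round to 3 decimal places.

d = −(3/4) ln(1 − 4p/3) = −0.75 ln(1 − 0.524133) = −0.75 ln(0.475867)
  = −0.75 × (-0.742617) = 0.556963 substitutions/site.

0.557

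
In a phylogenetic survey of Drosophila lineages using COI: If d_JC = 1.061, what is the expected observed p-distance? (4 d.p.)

p = (3/4)(1 − e^(−4d/3)) = 0.75 × (1 − e^(-1.414667)) = 0.75 × (1 − 0.243007) = 0.567745.

0.5677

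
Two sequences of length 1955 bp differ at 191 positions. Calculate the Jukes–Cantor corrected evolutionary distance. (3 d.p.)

0.105

p = 191/1955 ≈ 0.097698.
d = −(3/4) ln(1 − 4p/3) = −0.75 ln(1 − 0.130264) = −0.75 ln(0.869736)
  = −0.75 × (-0.139566) = 0.104675 substitutions/site.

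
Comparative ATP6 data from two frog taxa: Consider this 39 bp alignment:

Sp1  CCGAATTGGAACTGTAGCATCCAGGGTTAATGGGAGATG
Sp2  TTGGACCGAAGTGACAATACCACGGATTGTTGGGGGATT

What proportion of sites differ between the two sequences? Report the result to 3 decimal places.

The sequences differ at 21 of 39 positions.
p = 21/39 = 0.538461… ≈ 0.538 (to 3 d.p.).

0.538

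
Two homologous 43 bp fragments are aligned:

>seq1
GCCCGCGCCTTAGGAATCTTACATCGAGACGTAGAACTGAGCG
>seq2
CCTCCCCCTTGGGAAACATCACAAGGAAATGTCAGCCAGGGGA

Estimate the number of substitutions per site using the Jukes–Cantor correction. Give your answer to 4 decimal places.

0.9367

The sequences differ at 23 of 43 sites, so p = 23/43 ≈ 0.534884.
d = −(3/4) ln(1 − 4p/3) = −0.75 ln(1 − 0.713179) = −0.75 ln(0.286821)
  = −0.75 × (-1.248897) = 0.936673 substitutions/site.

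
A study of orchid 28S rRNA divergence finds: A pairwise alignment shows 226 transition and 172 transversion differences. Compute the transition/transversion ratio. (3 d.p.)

1.314

R = 226/172 = 1.313953… ≈ 1.314 (to 3 d.p.).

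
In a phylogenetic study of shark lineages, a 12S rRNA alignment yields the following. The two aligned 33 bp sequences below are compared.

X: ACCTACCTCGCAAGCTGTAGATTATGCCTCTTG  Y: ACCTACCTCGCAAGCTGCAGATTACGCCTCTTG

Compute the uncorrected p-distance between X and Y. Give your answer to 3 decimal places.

0.061

The sequences differ at 2 of 33 positions (sites 18, 25).
p = 2/33 = 0.060606… ≈ 0.061 (to 3 d.p.).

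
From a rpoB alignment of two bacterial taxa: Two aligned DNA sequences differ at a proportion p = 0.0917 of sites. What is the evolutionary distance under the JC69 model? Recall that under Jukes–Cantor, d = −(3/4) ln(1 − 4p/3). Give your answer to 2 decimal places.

0.10

d = −(3/4) ln(1 − 4p/3) = −0.75 ln(1 − 0.122267) = −0.75 ln(0.877733)
  = −0.75 × (-0.130413) = 0.097810 substitutions/site.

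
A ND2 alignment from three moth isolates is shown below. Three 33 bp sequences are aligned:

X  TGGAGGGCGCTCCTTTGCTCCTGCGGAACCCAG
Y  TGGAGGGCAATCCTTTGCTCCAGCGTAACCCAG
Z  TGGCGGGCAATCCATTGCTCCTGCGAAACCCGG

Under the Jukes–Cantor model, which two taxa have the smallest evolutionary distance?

X–Y: 4/33 differ, p = 0.121, d = 0.132.
X–Z: 6/33 differ, p = 0.182, d = 0.208.
Y–Z: 5/33 differ, p = 0.152, d = 0.169.
The smallest distance is between X and Y.

X and Y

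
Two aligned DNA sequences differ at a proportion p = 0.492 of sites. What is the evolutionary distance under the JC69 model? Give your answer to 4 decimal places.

d = −(3/4) ln(1 − 4p/3) = −0.75 ln(1 − 0.656) = −0.75 ln(0.344)
  = −0.75 × (-1.067114) = 0.800336 substitutions/site.

0.8003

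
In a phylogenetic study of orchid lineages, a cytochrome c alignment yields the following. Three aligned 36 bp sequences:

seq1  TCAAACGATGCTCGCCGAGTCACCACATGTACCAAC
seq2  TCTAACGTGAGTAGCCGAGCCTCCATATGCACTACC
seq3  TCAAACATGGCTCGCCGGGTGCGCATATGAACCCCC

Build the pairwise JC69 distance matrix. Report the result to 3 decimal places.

d(seq1,seq2) = 0.441, d(seq1,seq3) = 0.392, d(seq2,seq3) = 0.493

seq1–seq2: 12/36 sites differ → p ≈ 0.333333, d = −0.75 ln(1 − 0.444444) = 0.440839 ≈ 0.441.
seq1–seq3: 11/36 sites differ → p ≈ 0.305556, d = −0.75 ln(1 − 0.407408) = 0.392437 ≈ 0.392.
seq2–seq3: 13/36 sites differ → p ≈ 0.361111, d = −0.75 ln(1 − 0.481481) = 0.492584 ≈ 0.493.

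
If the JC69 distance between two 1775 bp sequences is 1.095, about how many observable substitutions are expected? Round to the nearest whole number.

1022

Invert JC69: p = (3/4)(1 − e^(−4d/3)) = 0.75 × (1 − e^(-1.46)) = 0.75 × (1 − 0.232236) = 0.575823.
Expected differing sites = pL ≈ 0.575823 × 1775 = 1022.085825 ≈ 1022.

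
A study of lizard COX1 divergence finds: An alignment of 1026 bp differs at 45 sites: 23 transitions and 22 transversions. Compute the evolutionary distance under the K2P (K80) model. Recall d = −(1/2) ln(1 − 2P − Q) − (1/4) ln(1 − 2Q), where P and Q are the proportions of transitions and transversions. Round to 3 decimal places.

P = 23/1026 ≈ 0.022417 and Q = 22/1026 ≈ 0.021442.
Under the Kimura two-parameter model, d = −½ ln(1 − 2P − Q) − ¼ ln(1 − 2Q).
1 − 2P − Q = 0.933724, giving −½ ln(0.933724) = 0.034287.
1 − 2Q = 0.957116, giving −¼ ln(0.957116) = 0.010958.
d = 0.034287 + 0.010958 = 0.045245.

0.045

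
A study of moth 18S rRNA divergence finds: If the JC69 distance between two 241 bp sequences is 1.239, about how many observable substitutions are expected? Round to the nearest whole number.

Invert JC69: p = (3/4)(1 − e^(−4d/3)) = 0.75 × (1 − e^(-1.652)) = 0.75 × (1 − 0.191666) = 0.606251.
Expected differing sites = pL ≈ 0.606251 × 241 = 146.106491 ≈ 146.

146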